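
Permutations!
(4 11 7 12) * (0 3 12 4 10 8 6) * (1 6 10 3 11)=(0 11 7 4 1 6)(3 12)(8 10)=[11, 6, 2, 12, 1, 5, 0, 4, 10, 9, 8, 7, 3]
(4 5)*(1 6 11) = (1 6 11)(4 5) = [0, 6, 2, 3, 5, 4, 11, 7, 8, 9, 10, 1]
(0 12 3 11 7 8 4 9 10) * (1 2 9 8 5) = (0 12 3 11 7 5 1 2 9 10)(4 8) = [12, 2, 9, 11, 8, 1, 6, 5, 4, 10, 0, 7, 3]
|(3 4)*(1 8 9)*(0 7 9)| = 10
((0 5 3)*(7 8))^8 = (8)(0 3 5)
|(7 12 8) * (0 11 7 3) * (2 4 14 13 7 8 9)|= 28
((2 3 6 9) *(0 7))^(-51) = (0 7)(2 3 6 9)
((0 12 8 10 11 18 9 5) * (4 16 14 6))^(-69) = (0 10 9 12 11 5 8 18)(4 6 14 16)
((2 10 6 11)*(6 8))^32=((2 10 8 6 11))^32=(2 8 11 10 6)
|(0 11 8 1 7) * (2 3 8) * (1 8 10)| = 7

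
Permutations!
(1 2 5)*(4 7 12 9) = [0, 2, 5, 3, 7, 1, 6, 12, 8, 4, 10, 11, 9] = (1 2 5)(4 7 12 9)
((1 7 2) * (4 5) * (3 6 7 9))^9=((1 9 3 6 7 2)(4 5))^9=(1 6)(2 3)(4 5)(7 9)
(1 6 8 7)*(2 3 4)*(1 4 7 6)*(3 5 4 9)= (2 5 4)(3 7 9)(6 8)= [0, 1, 5, 7, 2, 4, 8, 9, 6, 3]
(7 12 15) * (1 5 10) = (1 5 10)(7 12 15) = [0, 5, 2, 3, 4, 10, 6, 12, 8, 9, 1, 11, 15, 13, 14, 7]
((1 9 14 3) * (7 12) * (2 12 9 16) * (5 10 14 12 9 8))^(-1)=(1 3 14 10 5 8 7 12 9 2 16)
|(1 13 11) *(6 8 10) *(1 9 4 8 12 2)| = 10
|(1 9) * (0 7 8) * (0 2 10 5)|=|(0 7 8 2 10 5)(1 9)|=6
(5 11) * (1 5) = (1 5 11) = [0, 5, 2, 3, 4, 11, 6, 7, 8, 9, 10, 1]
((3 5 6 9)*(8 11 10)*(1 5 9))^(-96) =(11)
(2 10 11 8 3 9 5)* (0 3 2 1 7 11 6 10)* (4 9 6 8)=(0 3 6 10 8 2)(1 7 11 4 9 5)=[3, 7, 0, 6, 9, 1, 10, 11, 2, 5, 8, 4]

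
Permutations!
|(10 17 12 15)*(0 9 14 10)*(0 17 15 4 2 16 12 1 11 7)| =36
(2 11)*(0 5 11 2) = (0 5 11) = [5, 1, 2, 3, 4, 11, 6, 7, 8, 9, 10, 0]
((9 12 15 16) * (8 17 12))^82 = (8 16 12)(9 15 17)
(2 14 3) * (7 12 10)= [0, 1, 14, 2, 4, 5, 6, 12, 8, 9, 7, 11, 10, 13, 3]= (2 14 3)(7 12 10)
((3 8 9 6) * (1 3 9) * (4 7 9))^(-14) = (1 3 8)(4 9)(6 7)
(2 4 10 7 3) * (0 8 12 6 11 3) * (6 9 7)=(0 8 12 9 7)(2 4 10 6 11 3)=[8, 1, 4, 2, 10, 5, 11, 0, 12, 7, 6, 3, 9]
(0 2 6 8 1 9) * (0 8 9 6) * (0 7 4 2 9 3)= (0 9 8 1 6 3)(2 7 4)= [9, 6, 7, 0, 2, 5, 3, 4, 1, 8]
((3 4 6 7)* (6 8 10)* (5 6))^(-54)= (3 8 5 7 4 10 6)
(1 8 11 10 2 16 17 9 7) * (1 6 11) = (1 8)(2 16 17 9 7 6 11 10) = [0, 8, 16, 3, 4, 5, 11, 6, 1, 7, 2, 10, 12, 13, 14, 15, 17, 9]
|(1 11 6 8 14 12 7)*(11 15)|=|(1 15 11 6 8 14 12 7)|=8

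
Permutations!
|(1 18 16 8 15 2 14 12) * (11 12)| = 9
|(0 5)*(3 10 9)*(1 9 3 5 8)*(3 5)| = 7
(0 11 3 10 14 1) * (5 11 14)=(0 14 1)(3 10 5 11)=[14, 0, 2, 10, 4, 11, 6, 7, 8, 9, 5, 3, 12, 13, 1]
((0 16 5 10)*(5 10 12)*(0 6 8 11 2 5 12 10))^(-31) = ((0 16)(2 5 10 6 8 11))^(-31) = (0 16)(2 11 8 6 10 5)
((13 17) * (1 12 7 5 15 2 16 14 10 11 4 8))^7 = (1 14 7 11 15 8 16 12 10 5 4 2)(13 17)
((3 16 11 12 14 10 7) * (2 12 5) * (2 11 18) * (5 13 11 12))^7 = (2 16 7 14 5 18 3 10 12)(11 13)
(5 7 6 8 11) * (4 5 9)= [0, 1, 2, 3, 5, 7, 8, 6, 11, 4, 10, 9]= (4 5 7 6 8 11 9)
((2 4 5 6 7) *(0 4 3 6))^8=(7)(0 5 4)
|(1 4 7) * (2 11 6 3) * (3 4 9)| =8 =|(1 9 3 2 11 6 4 7)|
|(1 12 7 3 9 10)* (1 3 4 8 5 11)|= |(1 12 7 4 8 5 11)(3 9 10)|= 21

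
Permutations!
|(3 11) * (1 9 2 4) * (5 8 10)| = 12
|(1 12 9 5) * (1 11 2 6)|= |(1 12 9 5 11 2 6)|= 7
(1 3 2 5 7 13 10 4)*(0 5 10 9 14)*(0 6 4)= [5, 3, 10, 2, 1, 7, 4, 13, 8, 14, 0, 11, 12, 9, 6]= (0 5 7 13 9 14 6 4 1 3 2 10)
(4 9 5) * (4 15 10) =(4 9 5 15 10) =[0, 1, 2, 3, 9, 15, 6, 7, 8, 5, 4, 11, 12, 13, 14, 10]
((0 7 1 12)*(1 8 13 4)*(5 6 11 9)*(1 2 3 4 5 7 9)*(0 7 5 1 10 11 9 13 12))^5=((0 13 1)(2 3 4)(5 6 9)(7 8 12)(10 11))^5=(0 1 13)(2 4 3)(5 9 6)(7 12 8)(10 11)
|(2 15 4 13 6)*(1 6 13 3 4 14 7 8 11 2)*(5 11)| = 14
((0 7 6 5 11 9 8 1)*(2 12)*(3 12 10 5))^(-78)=(0 10)(1 2)(3 9)(5 7)(6 11)(8 12)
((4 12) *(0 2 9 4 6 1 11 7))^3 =((0 2 9 4 12 6 1 11 7))^3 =(0 4 1)(2 12 11)(6 7 9)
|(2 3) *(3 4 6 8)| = 5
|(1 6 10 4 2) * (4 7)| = 6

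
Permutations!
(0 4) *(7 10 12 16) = [4, 1, 2, 3, 0, 5, 6, 10, 8, 9, 12, 11, 16, 13, 14, 15, 7] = (0 4)(7 10 12 16)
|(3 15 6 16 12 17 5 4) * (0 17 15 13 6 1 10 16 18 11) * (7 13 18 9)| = |(0 17 5 4 3 18 11)(1 10 16 12 15)(6 9 7 13)| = 140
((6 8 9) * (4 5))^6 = ((4 5)(6 8 9))^6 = (9)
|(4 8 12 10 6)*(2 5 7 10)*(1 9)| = 8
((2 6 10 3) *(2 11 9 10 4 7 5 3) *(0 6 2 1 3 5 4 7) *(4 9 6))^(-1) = ((0 4)(1 3 11 6 7 9 10))^(-1) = (0 4)(1 10 9 7 6 11 3)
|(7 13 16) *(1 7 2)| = 5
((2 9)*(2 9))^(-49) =(9)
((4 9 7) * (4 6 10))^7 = ((4 9 7 6 10))^7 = (4 7 10 9 6)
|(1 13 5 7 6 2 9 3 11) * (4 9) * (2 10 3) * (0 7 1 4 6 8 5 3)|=|(0 7 8 5 1 13 3 11 4 9 2 6 10)|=13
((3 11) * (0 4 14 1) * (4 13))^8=(0 14 13 1 4)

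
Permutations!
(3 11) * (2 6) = (2 6)(3 11) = [0, 1, 6, 11, 4, 5, 2, 7, 8, 9, 10, 3]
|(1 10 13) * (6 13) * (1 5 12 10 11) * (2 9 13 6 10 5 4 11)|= 6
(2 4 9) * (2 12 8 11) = [0, 1, 4, 3, 9, 5, 6, 7, 11, 12, 10, 2, 8] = (2 4 9 12 8 11)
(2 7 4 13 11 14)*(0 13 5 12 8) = (0 13 11 14 2 7 4 5 12 8) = [13, 1, 7, 3, 5, 12, 6, 4, 0, 9, 10, 14, 8, 11, 2]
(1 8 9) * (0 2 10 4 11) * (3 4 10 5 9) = (0 2 5 9 1 8 3 4 11) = [2, 8, 5, 4, 11, 9, 6, 7, 3, 1, 10, 0]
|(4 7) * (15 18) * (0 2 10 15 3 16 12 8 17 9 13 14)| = |(0 2 10 15 18 3 16 12 8 17 9 13 14)(4 7)| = 26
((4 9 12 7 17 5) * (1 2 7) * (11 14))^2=((1 2 7 17 5 4 9 12)(11 14))^2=(1 7 5 9)(2 17 4 12)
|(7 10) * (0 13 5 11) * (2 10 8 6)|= 20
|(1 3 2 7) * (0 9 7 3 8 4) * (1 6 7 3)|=|(0 9 3 2 1 8 4)(6 7)|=14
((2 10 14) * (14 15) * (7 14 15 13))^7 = (15)(2 13 14 10 7) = ((15)(2 10 13 7 14))^7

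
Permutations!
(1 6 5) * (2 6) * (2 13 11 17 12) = [0, 13, 6, 3, 4, 1, 5, 7, 8, 9, 10, 17, 2, 11, 14, 15, 16, 12] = (1 13 11 17 12 2 6 5)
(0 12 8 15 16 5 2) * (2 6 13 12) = (0 2)(5 6 13 12 8 15 16) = [2, 1, 0, 3, 4, 6, 13, 7, 15, 9, 10, 11, 8, 12, 14, 16, 5]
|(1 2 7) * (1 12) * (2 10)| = |(1 10 2 7 12)| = 5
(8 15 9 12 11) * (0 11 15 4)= (0 11 8 4)(9 12 15)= [11, 1, 2, 3, 0, 5, 6, 7, 4, 12, 10, 8, 15, 13, 14, 9]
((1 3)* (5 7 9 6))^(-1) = ((1 3)(5 7 9 6))^(-1) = (1 3)(5 6 9 7)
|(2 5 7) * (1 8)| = 6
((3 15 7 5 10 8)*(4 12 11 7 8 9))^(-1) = (3 8 15)(4 9 10 5 7 11 12) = ((3 15 8)(4 12 11 7 5 10 9))^(-1)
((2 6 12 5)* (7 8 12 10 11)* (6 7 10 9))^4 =(2 5 12 8 7)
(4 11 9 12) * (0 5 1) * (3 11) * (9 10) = (0 5 1)(3 11 10 9 12 4) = [5, 0, 2, 11, 3, 1, 6, 7, 8, 12, 9, 10, 4]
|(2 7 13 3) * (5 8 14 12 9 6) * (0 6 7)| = 11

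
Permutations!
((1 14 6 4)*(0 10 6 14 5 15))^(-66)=(0 1 10 5 6 15 4)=((0 10 6 4 1 5 15))^(-66)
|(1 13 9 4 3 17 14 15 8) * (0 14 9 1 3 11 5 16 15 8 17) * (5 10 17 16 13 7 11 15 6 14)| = 16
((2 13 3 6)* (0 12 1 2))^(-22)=((0 12 1 2 13 3 6))^(-22)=(0 6 3 13 2 1 12)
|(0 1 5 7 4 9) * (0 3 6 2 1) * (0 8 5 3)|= 12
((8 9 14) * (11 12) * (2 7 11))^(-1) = ((2 7 11 12)(8 9 14))^(-1) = (2 12 11 7)(8 14 9)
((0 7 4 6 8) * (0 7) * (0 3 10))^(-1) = (0 10 3)(4 7 8 6)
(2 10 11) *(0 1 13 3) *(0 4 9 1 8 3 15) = (0 8 3 4 9 1 13 15)(2 10 11) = [8, 13, 10, 4, 9, 5, 6, 7, 3, 1, 11, 2, 12, 15, 14, 0]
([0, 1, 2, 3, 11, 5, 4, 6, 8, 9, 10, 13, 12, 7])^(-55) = (13)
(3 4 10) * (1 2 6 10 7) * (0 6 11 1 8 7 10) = (0 6)(1 2 11)(3 4 10)(7 8) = [6, 2, 11, 4, 10, 5, 0, 8, 7, 9, 3, 1]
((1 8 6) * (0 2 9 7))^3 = (0 7 9 2)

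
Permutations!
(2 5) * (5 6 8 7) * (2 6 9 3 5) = (2 9 3 5 6 8 7) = [0, 1, 9, 5, 4, 6, 8, 2, 7, 3]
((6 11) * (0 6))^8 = ((0 6 11))^8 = (0 11 6)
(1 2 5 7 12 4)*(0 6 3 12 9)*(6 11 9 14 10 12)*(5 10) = (0 11 9)(1 2 10 12 4)(3 6)(5 7 14) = [11, 2, 10, 6, 1, 7, 3, 14, 8, 0, 12, 9, 4, 13, 5]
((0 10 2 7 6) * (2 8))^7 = (0 10 8 2 7 6)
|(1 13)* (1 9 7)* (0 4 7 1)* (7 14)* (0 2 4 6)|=12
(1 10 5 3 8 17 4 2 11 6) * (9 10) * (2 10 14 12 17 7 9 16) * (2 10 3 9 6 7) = (1 16 10 5 9 14 12 17 4 3 8 2 11 7 6) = [0, 16, 11, 8, 3, 9, 1, 6, 2, 14, 5, 7, 17, 13, 12, 15, 10, 4]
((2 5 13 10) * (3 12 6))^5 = ((2 5 13 10)(3 12 6))^5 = (2 5 13 10)(3 6 12)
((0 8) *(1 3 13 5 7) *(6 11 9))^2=(1 13 7 3 5)(6 9 11)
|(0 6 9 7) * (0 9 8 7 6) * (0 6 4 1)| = 7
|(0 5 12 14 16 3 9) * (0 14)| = 12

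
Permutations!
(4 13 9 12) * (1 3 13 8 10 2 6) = (1 3 13 9 12 4 8 10 2 6) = [0, 3, 6, 13, 8, 5, 1, 7, 10, 12, 2, 11, 4, 9]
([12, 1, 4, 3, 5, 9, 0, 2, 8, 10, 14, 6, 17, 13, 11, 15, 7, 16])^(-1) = (0 6 11 14 10 9 5 4 2 7 16 17 12)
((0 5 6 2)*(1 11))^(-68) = (11)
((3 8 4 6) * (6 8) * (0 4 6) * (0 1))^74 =(0 8 3)(1 4 6)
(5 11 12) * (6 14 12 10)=(5 11 10 6 14 12)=[0, 1, 2, 3, 4, 11, 14, 7, 8, 9, 6, 10, 5, 13, 12]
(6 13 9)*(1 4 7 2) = [0, 4, 1, 3, 7, 5, 13, 2, 8, 6, 10, 11, 12, 9] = (1 4 7 2)(6 13 9)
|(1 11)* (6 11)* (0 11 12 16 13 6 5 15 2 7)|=28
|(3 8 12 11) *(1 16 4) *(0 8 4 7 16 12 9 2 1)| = |(0 8 9 2 1 12 11 3 4)(7 16)| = 18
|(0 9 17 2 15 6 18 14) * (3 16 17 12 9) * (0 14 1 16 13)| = 42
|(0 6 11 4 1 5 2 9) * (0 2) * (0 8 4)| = 12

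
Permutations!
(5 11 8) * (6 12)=(5 11 8)(6 12)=[0, 1, 2, 3, 4, 11, 12, 7, 5, 9, 10, 8, 6]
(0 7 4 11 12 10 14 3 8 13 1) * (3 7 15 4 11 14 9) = (0 15 4 14 7 11 12 10 9 3 8 13 1) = [15, 0, 2, 8, 14, 5, 6, 11, 13, 3, 9, 12, 10, 1, 7, 4]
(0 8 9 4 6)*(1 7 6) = [8, 7, 2, 3, 1, 5, 0, 6, 9, 4] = (0 8 9 4 1 7 6)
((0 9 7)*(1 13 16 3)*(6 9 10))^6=(0 10 6 9 7)(1 16)(3 13)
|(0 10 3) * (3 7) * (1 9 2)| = |(0 10 7 3)(1 9 2)| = 12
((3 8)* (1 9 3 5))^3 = (1 8 9 5 3)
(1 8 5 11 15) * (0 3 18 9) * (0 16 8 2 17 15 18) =(0 3)(1 2 17 15)(5 11 18 9 16 8) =[3, 2, 17, 0, 4, 11, 6, 7, 5, 16, 10, 18, 12, 13, 14, 1, 8, 15, 9]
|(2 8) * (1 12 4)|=6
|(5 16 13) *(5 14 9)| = 5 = |(5 16 13 14 9)|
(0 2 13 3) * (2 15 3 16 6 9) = (0 15 3)(2 13 16 6 9) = [15, 1, 13, 0, 4, 5, 9, 7, 8, 2, 10, 11, 12, 16, 14, 3, 6]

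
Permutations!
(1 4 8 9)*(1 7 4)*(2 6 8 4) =[0, 1, 6, 3, 4, 5, 8, 2, 9, 7] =(2 6 8 9 7)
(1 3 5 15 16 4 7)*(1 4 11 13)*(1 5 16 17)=(1 3 16 11 13 5 15 17)(4 7)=[0, 3, 2, 16, 7, 15, 6, 4, 8, 9, 10, 13, 12, 5, 14, 17, 11, 1]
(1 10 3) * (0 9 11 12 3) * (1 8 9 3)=(0 3 8 9 11 12 1 10)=[3, 10, 2, 8, 4, 5, 6, 7, 9, 11, 0, 12, 1]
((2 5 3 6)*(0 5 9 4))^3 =(0 6 4 3 9 5 2)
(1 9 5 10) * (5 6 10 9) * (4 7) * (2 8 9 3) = (1 5 3 2 8 9 6 10)(4 7) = [0, 5, 8, 2, 7, 3, 10, 4, 9, 6, 1]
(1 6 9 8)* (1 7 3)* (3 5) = (1 6 9 8 7 5 3) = [0, 6, 2, 1, 4, 3, 9, 5, 7, 8]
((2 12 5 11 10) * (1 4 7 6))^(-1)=((1 4 7 6)(2 12 5 11 10))^(-1)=(1 6 7 4)(2 10 11 5 12)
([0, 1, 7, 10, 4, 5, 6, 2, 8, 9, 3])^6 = [0, 1, 2, 3, 4, 5, 6, 7, 8, 9, 10]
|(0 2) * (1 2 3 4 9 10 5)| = 8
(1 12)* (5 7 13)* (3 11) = (1 12)(3 11)(5 7 13) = [0, 12, 2, 11, 4, 7, 6, 13, 8, 9, 10, 3, 1, 5]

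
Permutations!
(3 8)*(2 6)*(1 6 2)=[0, 6, 2, 8, 4, 5, 1, 7, 3]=(1 6)(3 8)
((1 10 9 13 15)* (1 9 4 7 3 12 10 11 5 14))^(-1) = ((1 11 5 14)(3 12 10 4 7)(9 13 15))^(-1) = (1 14 5 11)(3 7 4 10 12)(9 15 13)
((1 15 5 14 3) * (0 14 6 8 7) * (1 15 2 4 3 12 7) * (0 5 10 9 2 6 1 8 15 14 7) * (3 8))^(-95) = (0 1 10 4 14 7 6 9 8 12 5 15 2 3)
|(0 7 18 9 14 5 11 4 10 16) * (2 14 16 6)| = 35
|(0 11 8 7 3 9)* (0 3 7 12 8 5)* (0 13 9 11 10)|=10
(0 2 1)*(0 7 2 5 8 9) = (0 5 8 9)(1 7 2) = [5, 7, 1, 3, 4, 8, 6, 2, 9, 0]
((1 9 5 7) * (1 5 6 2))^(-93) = ((1 9 6 2)(5 7))^(-93) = (1 2 6 9)(5 7)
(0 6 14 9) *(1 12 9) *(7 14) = (0 6 7 14 1 12 9) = [6, 12, 2, 3, 4, 5, 7, 14, 8, 0, 10, 11, 9, 13, 1]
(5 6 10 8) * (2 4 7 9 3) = (2 4 7 9 3)(5 6 10 8) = [0, 1, 4, 2, 7, 6, 10, 9, 5, 3, 8]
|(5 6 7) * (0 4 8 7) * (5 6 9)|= 10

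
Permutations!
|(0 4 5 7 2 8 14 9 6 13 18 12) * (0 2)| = |(0 4 5 7)(2 8 14 9 6 13 18 12)| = 8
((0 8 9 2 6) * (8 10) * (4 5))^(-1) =((0 10 8 9 2 6)(4 5))^(-1) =(0 6 2 9 8 10)(4 5)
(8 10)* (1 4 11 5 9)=(1 4 11 5 9)(8 10)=[0, 4, 2, 3, 11, 9, 6, 7, 10, 1, 8, 5]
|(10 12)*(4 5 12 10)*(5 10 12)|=|(4 10 12)|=3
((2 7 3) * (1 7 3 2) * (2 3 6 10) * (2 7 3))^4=(10)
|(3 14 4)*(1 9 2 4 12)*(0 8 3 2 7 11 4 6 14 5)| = |(0 8 3 5)(1 9 7 11 4 2 6 14 12)| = 36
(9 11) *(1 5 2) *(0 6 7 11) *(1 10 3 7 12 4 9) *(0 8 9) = (0 6 12 4)(1 5 2 10 3 7 11)(8 9) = [6, 5, 10, 7, 0, 2, 12, 11, 9, 8, 3, 1, 4]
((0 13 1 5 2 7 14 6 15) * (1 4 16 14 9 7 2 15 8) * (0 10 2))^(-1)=(0 2 10 15 5 1 8 6 14 16 4 13)(7 9)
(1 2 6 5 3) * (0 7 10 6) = (0 7 10 6 5 3 1 2) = [7, 2, 0, 1, 4, 3, 5, 10, 8, 9, 6]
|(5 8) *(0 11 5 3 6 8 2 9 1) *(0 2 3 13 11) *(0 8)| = 21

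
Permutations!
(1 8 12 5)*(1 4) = [0, 8, 2, 3, 1, 4, 6, 7, 12, 9, 10, 11, 5] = (1 8 12 5 4)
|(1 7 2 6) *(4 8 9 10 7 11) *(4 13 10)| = |(1 11 13 10 7 2 6)(4 8 9)| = 21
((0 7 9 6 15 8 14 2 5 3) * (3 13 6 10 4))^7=((0 7 9 10 4 3)(2 5 13 6 15 8 14))^7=(15)(0 7 9 10 4 3)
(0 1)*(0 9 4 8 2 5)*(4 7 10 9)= (0 1 4 8 2 5)(7 10 9)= [1, 4, 5, 3, 8, 0, 6, 10, 2, 7, 9]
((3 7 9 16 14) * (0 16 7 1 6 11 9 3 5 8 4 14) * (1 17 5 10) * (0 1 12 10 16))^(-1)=((1 6 11 9 7 3 17 5 8 4 14 16)(10 12))^(-1)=(1 16 14 4 8 5 17 3 7 9 11 6)(10 12)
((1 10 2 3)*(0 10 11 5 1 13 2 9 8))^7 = ((0 10 9 8)(1 11 5)(2 3 13))^7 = (0 8 9 10)(1 11 5)(2 3 13)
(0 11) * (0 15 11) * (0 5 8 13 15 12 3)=(0 5 8 13 15 11 12 3)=[5, 1, 2, 0, 4, 8, 6, 7, 13, 9, 10, 12, 3, 15, 14, 11]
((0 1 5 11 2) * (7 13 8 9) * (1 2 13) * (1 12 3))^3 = (0 2)(1 13 7)(3 11 9)(5 8 12)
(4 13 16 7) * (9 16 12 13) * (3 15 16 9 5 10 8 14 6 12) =[0, 1, 2, 15, 5, 10, 12, 4, 14, 9, 8, 11, 13, 3, 6, 16, 7] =(3 15 16 7 4 5 10 8 14 6 12 13)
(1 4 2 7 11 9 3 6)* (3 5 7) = (1 4 2 3 6)(5 7 11 9) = [0, 4, 3, 6, 2, 7, 1, 11, 8, 5, 10, 9]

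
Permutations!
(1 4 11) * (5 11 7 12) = (1 4 7 12 5 11) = [0, 4, 2, 3, 7, 11, 6, 12, 8, 9, 10, 1, 5]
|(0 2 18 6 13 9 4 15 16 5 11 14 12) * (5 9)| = |(0 2 18 6 13 5 11 14 12)(4 15 16 9)| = 36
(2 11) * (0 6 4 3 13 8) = (0 6 4 3 13 8)(2 11) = [6, 1, 11, 13, 3, 5, 4, 7, 0, 9, 10, 2, 12, 8]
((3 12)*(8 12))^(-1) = ((3 8 12))^(-1) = (3 12 8)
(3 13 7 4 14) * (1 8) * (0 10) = (0 10)(1 8)(3 13 7 4 14) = [10, 8, 2, 13, 14, 5, 6, 4, 1, 9, 0, 11, 12, 7, 3]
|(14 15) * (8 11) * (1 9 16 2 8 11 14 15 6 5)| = |(1 9 16 2 8 14 6 5)| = 8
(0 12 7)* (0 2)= (0 12 7 2)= [12, 1, 0, 3, 4, 5, 6, 2, 8, 9, 10, 11, 7]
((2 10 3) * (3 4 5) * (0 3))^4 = (0 4 2)(3 5 10)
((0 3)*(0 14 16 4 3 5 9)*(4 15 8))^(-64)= (0 9 5)(3 16 8)(4 14 15)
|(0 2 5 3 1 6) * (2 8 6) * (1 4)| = |(0 8 6)(1 2 5 3 4)| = 15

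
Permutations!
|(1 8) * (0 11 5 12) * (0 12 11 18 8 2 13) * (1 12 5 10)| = |(0 18 8 12 5 11 10 1 2 13)| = 10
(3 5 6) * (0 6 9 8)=(0 6 3 5 9 8)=[6, 1, 2, 5, 4, 9, 3, 7, 0, 8]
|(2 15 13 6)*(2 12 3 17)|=7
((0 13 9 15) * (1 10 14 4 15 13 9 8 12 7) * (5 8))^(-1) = ((0 9 13 5 8 12 7 1 10 14 4 15))^(-1) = (0 15 4 14 10 1 7 12 8 5 13 9)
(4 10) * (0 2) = [2, 1, 0, 3, 10, 5, 6, 7, 8, 9, 4] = (0 2)(4 10)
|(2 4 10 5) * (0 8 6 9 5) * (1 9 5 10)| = 9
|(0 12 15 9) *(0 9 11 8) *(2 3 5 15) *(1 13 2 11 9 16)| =|(0 12 11 8)(1 13 2 3 5 15 9 16)| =8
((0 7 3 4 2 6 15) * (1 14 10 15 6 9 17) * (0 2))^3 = (0 4 3 7)(1 15 17 10 9 14 2)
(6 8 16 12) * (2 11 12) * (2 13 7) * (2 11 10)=(2 10)(6 8 16 13 7 11 12)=[0, 1, 10, 3, 4, 5, 8, 11, 16, 9, 2, 12, 6, 7, 14, 15, 13]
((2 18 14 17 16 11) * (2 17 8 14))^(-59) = (2 18)(8 14)(11 17 16)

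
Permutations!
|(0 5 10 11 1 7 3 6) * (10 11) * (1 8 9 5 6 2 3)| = 4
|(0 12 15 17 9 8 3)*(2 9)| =8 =|(0 12 15 17 2 9 8 3)|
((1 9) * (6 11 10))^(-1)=((1 9)(6 11 10))^(-1)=(1 9)(6 10 11)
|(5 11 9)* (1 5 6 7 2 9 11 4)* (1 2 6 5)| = 4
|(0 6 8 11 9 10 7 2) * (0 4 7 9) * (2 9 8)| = |(0 6 2 4 7 9 10 8 11)| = 9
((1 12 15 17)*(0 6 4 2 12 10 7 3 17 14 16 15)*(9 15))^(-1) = (0 12 2 4 6)(1 17 3 7 10)(9 16 14 15)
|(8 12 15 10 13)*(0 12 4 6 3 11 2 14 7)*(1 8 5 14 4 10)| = 10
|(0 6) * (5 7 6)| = |(0 5 7 6)| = 4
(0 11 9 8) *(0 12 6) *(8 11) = (0 8 12 6)(9 11) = [8, 1, 2, 3, 4, 5, 0, 7, 12, 11, 10, 9, 6]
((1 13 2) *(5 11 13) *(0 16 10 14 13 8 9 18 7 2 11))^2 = (0 10 13 8 18 2 5 16 14 11 9 7 1)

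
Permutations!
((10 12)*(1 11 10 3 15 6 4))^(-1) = (1 4 6 15 3 12 10 11)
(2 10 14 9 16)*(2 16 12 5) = (16)(2 10 14 9 12 5) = [0, 1, 10, 3, 4, 2, 6, 7, 8, 12, 14, 11, 5, 13, 9, 15, 16]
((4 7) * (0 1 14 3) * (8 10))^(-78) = (0 14)(1 3)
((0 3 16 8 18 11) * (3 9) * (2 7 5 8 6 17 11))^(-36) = (0 11 17 6 16 3 9)(2 18 8 5 7)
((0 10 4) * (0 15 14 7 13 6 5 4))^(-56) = ((0 10)(4 15 14 7 13 6 5))^(-56) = (15)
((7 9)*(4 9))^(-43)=(4 7 9)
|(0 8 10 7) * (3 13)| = |(0 8 10 7)(3 13)| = 4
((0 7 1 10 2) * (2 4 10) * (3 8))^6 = ((0 7 1 2)(3 8)(4 10))^6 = (10)(0 1)(2 7)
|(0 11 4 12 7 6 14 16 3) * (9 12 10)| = |(0 11 4 10 9 12 7 6 14 16 3)| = 11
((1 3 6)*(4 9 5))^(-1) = (1 6 3)(4 5 9)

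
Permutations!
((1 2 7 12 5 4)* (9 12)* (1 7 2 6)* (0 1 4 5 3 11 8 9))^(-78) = ((0 1 6 4 7)(3 11 8 9 12))^(-78) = (0 6 7 1 4)(3 8 12 11 9)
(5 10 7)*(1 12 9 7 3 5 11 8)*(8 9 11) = [0, 12, 2, 5, 4, 10, 6, 8, 1, 7, 3, 9, 11] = (1 12 11 9 7 8)(3 5 10)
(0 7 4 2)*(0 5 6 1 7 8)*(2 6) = (0 8)(1 7 4 6)(2 5) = [8, 7, 5, 3, 6, 2, 1, 4, 0]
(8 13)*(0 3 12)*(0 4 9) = (0 3 12 4 9)(8 13) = [3, 1, 2, 12, 9, 5, 6, 7, 13, 0, 10, 11, 4, 8]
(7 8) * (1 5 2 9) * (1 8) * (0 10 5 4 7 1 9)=(0 10 5 2)(1 4 7 9 8)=[10, 4, 0, 3, 7, 2, 6, 9, 1, 8, 5]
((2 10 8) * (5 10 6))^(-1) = (2 8 10 5 6) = ((2 6 5 10 8))^(-1)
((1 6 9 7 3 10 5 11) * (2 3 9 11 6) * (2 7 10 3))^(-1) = ((1 7 9 10 5 6 11))^(-1) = (1 11 6 5 10 9 7)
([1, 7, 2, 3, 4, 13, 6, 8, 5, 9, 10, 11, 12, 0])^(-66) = (13)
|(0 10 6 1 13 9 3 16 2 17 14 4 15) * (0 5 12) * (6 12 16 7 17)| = |(0 10 12)(1 13 9 3 7 17 14 4 15 5 16 2 6)| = 39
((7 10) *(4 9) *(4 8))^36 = ((4 9 8)(7 10))^36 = (10)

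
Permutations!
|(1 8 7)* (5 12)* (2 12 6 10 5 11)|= 3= |(1 8 7)(2 12 11)(5 6 10)|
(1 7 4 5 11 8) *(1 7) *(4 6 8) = (4 5 11)(6 8 7) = [0, 1, 2, 3, 5, 11, 8, 6, 7, 9, 10, 4]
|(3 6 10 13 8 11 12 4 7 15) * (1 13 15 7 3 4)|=|(1 13 8 11 12)(3 6 10 15 4)|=5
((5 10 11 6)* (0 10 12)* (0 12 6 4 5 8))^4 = ((12)(0 10 11 4 5 6 8))^4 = (12)(0 5 10 6 11 8 4)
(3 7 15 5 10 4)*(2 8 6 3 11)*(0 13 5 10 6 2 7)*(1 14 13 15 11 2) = (0 15 10 4 2 8 1 14 13 5 6 3)(7 11) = [15, 14, 8, 0, 2, 6, 3, 11, 1, 9, 4, 7, 12, 5, 13, 10]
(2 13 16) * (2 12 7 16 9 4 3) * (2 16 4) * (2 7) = (2 13 9 7 4 3 16 12) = [0, 1, 13, 16, 3, 5, 6, 4, 8, 7, 10, 11, 2, 9, 14, 15, 12]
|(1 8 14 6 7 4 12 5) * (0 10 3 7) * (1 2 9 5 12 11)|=30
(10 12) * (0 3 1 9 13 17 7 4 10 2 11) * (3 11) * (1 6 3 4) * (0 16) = [11, 9, 4, 6, 10, 5, 3, 1, 8, 13, 12, 16, 2, 17, 14, 15, 0, 7] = (0 11 16)(1 9 13 17 7)(2 4 10 12)(3 6)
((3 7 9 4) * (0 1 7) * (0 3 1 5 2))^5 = (0 2 5)(1 7 9 4)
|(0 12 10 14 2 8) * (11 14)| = |(0 12 10 11 14 2 8)| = 7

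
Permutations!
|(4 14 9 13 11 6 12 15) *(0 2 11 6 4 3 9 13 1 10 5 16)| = |(0 2 11 4 14 13 6 12 15 3 9 1 10 5 16)| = 15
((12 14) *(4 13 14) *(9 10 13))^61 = (4 9 10 13 14 12)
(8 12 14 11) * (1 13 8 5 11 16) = [0, 13, 2, 3, 4, 11, 6, 7, 12, 9, 10, 5, 14, 8, 16, 15, 1] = (1 13 8 12 14 16)(5 11)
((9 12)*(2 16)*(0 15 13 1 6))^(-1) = ((0 15 13 1 6)(2 16)(9 12))^(-1) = (0 6 1 13 15)(2 16)(9 12)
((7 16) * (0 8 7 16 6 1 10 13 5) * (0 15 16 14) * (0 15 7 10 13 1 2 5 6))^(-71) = (0 8 10 1 13 6 2 5 7)(14 15 16)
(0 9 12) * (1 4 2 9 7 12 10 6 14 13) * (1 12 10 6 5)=(0 7 10 5 1 4 2 9 6 14 13 12)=[7, 4, 9, 3, 2, 1, 14, 10, 8, 6, 5, 11, 0, 12, 13]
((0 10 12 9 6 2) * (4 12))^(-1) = ((0 10 4 12 9 6 2))^(-1) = (0 2 6 9 12 4 10)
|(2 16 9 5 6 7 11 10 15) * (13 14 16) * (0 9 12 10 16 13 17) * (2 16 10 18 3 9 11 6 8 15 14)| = |(0 11 10 14 13 2 17)(3 9 5 8 15 16 12 18)(6 7)| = 56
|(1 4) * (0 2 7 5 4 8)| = |(0 2 7 5 4 1 8)| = 7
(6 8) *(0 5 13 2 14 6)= (0 5 13 2 14 6 8)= [5, 1, 14, 3, 4, 13, 8, 7, 0, 9, 10, 11, 12, 2, 6]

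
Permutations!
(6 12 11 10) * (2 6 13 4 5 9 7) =(2 6 12 11 10 13 4 5 9 7) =[0, 1, 6, 3, 5, 9, 12, 2, 8, 7, 13, 10, 11, 4]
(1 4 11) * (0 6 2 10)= (0 6 2 10)(1 4 11)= [6, 4, 10, 3, 11, 5, 2, 7, 8, 9, 0, 1]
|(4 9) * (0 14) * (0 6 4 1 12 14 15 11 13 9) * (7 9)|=11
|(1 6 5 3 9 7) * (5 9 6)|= |(1 5 3 6 9 7)|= 6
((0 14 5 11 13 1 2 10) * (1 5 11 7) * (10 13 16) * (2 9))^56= (0 14 11 16 10)(1 2 5)(7 9 13)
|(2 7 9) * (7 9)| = 2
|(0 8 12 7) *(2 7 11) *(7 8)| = |(0 7)(2 8 12 11)| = 4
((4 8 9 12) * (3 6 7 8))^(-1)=(3 4 12 9 8 7 6)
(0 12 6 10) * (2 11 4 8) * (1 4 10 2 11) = [12, 4, 1, 3, 8, 5, 2, 7, 11, 9, 0, 10, 6] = (0 12 6 2 1 4 8 11 10)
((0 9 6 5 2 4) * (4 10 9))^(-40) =(10)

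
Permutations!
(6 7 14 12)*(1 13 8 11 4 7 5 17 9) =[0, 13, 2, 3, 7, 17, 5, 14, 11, 1, 10, 4, 6, 8, 12, 15, 16, 9] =(1 13 8 11 4 7 14 12 6 5 17 9)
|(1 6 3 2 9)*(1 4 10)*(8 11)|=|(1 6 3 2 9 4 10)(8 11)|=14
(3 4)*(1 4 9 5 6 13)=(1 4 3 9 5 6 13)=[0, 4, 2, 9, 3, 6, 13, 7, 8, 5, 10, 11, 12, 1]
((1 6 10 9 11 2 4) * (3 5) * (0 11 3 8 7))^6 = (0 10)(1 8)(2 3)(4 5)(6 7)(9 11)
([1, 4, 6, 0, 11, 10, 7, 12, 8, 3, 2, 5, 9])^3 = [11, 5, 12, 4, 10, 6, 9, 3, 8, 1, 7, 2, 0]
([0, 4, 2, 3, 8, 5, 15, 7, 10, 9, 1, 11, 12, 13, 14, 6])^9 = [0, 4, 2, 3, 8, 5, 15, 7, 10, 9, 1, 11, 12, 13, 14, 6]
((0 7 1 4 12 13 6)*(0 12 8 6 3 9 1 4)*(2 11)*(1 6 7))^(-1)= (0 1)(2 11)(3 13 12 6 9)(4 7 8)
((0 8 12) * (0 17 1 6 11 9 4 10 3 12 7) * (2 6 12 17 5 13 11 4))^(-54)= (1 2)(3 11)(4 5)(6 12)(9 17)(10 13)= ((0 8 7)(1 12 5 13 11 9 2 6 4 10 3 17))^(-54)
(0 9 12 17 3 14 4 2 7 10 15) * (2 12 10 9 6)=(0 6 2 7 9 10 15)(3 14 4 12 17)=[6, 1, 7, 14, 12, 5, 2, 9, 8, 10, 15, 11, 17, 13, 4, 0, 16, 3]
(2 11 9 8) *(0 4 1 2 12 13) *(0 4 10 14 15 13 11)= (0 10 14 15 13 4 1 2)(8 12 11 9)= [10, 2, 0, 3, 1, 5, 6, 7, 12, 8, 14, 9, 11, 4, 15, 13]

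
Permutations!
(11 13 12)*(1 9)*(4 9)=(1 4 9)(11 13 12)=[0, 4, 2, 3, 9, 5, 6, 7, 8, 1, 10, 13, 11, 12]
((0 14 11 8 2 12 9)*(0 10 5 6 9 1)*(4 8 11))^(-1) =((0 14 4 8 2 12 1)(5 6 9 10))^(-1) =(0 1 12 2 8 4 14)(5 10 9 6)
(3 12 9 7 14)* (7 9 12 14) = (3 14) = [0, 1, 2, 14, 4, 5, 6, 7, 8, 9, 10, 11, 12, 13, 3]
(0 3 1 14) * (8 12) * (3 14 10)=(0 14)(1 10 3)(8 12)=[14, 10, 2, 1, 4, 5, 6, 7, 12, 9, 3, 11, 8, 13, 0]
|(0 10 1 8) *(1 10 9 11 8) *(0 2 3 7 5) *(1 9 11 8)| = 9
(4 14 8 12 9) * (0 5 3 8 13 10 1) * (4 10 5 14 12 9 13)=(0 14 4 12 13 5 3 8 9 10 1)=[14, 0, 2, 8, 12, 3, 6, 7, 9, 10, 1, 11, 13, 5, 4]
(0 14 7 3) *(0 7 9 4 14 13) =(0 13)(3 7)(4 14 9) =[13, 1, 2, 7, 14, 5, 6, 3, 8, 4, 10, 11, 12, 0, 9]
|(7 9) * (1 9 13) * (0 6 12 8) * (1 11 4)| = |(0 6 12 8)(1 9 7 13 11 4)| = 12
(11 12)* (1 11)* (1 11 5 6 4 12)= (1 5 6 4 12 11)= [0, 5, 2, 3, 12, 6, 4, 7, 8, 9, 10, 1, 11]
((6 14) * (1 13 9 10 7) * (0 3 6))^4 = ((0 3 6 14)(1 13 9 10 7))^4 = (14)(1 7 10 9 13)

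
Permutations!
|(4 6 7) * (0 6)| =4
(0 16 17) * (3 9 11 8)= (0 16 17)(3 9 11 8)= [16, 1, 2, 9, 4, 5, 6, 7, 3, 11, 10, 8, 12, 13, 14, 15, 17, 0]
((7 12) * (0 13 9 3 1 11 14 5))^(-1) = (0 5 14 11 1 3 9 13)(7 12)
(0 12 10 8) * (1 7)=(0 12 10 8)(1 7)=[12, 7, 2, 3, 4, 5, 6, 1, 0, 9, 8, 11, 10]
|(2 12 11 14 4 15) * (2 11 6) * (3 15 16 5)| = |(2 12 6)(3 15 11 14 4 16 5)| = 21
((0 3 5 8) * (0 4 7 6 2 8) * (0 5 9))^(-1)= (0 9 3)(2 6 7 4 8)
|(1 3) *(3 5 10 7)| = |(1 5 10 7 3)| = 5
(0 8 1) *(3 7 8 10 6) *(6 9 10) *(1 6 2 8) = (0 2 8 6 3 7 1)(9 10) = [2, 0, 8, 7, 4, 5, 3, 1, 6, 10, 9]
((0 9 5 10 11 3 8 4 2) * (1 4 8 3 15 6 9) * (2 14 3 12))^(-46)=((0 1 4 14 3 12 2)(5 10 11 15 6 9))^(-46)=(0 14 2 4 12 1 3)(5 11 6)(9 10 15)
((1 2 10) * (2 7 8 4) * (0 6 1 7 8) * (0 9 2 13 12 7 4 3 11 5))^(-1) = ((0 6 1 8 3 11 5)(2 10 4 13 12 7 9))^(-1) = (0 5 11 3 8 1 6)(2 9 7 12 13 4 10)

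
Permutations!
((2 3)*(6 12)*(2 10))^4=((2 3 10)(6 12))^4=(12)(2 3 10)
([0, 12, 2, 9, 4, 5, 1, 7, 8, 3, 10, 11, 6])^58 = [0, 12, 2, 3, 4, 5, 1, 7, 8, 9, 10, 11, 6]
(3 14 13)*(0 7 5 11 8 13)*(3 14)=(0 7 5 11 8 13 14)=[7, 1, 2, 3, 4, 11, 6, 5, 13, 9, 10, 8, 12, 14, 0]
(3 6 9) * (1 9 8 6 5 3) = [0, 9, 2, 5, 4, 3, 8, 7, 6, 1] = (1 9)(3 5)(6 8)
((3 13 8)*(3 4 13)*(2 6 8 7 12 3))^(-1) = (2 3 12 7 13 4 8 6)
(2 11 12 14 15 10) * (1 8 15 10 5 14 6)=(1 8 15 5 14 10 2 11 12 6)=[0, 8, 11, 3, 4, 14, 1, 7, 15, 9, 2, 12, 6, 13, 10, 5]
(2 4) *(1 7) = (1 7)(2 4) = [0, 7, 4, 3, 2, 5, 6, 1]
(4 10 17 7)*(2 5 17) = (2 5 17 7 4 10) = [0, 1, 5, 3, 10, 17, 6, 4, 8, 9, 2, 11, 12, 13, 14, 15, 16, 7]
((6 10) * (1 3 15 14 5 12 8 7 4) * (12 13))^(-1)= (1 4 7 8 12 13 5 14 15 3)(6 10)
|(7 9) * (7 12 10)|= 4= |(7 9 12 10)|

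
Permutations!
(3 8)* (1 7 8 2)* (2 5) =[0, 7, 1, 5, 4, 2, 6, 8, 3] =(1 7 8 3 5 2)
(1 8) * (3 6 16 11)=(1 8)(3 6 16 11)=[0, 8, 2, 6, 4, 5, 16, 7, 1, 9, 10, 3, 12, 13, 14, 15, 11]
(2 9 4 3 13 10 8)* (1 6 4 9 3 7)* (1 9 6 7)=[0, 7, 3, 13, 1, 5, 4, 9, 2, 6, 8, 11, 12, 10]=(1 7 9 6 4)(2 3 13 10 8)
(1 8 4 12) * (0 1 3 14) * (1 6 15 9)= (0 6 15 9 1 8 4 12 3 14)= [6, 8, 2, 14, 12, 5, 15, 7, 4, 1, 10, 11, 3, 13, 0, 9]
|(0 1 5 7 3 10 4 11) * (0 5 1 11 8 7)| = 15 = |(0 11 5)(3 10 4 8 7)|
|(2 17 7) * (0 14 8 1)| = |(0 14 8 1)(2 17 7)| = 12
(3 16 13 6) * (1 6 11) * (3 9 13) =[0, 6, 2, 16, 4, 5, 9, 7, 8, 13, 10, 1, 12, 11, 14, 15, 3] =(1 6 9 13 11)(3 16)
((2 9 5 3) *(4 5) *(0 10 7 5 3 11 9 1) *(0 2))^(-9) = ((0 10 7 5 11 9 4 3)(1 2))^(-9) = (0 3 4 9 11 5 7 10)(1 2)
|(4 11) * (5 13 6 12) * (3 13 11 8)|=|(3 13 6 12 5 11 4 8)|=8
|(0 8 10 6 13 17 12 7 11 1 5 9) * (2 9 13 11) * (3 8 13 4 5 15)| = 14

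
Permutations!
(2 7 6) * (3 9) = (2 7 6)(3 9) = [0, 1, 7, 9, 4, 5, 2, 6, 8, 3]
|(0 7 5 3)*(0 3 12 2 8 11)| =|(0 7 5 12 2 8 11)| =7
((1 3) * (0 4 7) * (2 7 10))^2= ((0 4 10 2 7)(1 3))^2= (0 10 7 4 2)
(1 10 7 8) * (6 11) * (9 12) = (1 10 7 8)(6 11)(9 12) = [0, 10, 2, 3, 4, 5, 11, 8, 1, 12, 7, 6, 9]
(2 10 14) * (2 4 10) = [0, 1, 2, 3, 10, 5, 6, 7, 8, 9, 14, 11, 12, 13, 4] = (4 10 14)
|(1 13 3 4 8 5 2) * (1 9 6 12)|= |(1 13 3 4 8 5 2 9 6 12)|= 10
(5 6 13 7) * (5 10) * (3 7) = [0, 1, 2, 7, 4, 6, 13, 10, 8, 9, 5, 11, 12, 3] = (3 7 10 5 6 13)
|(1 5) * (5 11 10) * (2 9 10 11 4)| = |(11)(1 4 2 9 10 5)| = 6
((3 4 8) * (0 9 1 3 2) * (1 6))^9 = (0 9 6 1 3 4 8 2)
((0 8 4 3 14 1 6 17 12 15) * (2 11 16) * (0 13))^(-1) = (0 13 15 12 17 6 1 14 3 4 8)(2 16 11)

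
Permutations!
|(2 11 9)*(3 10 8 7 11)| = 7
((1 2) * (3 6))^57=(1 2)(3 6)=((1 2)(3 6))^57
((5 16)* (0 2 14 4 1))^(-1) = (0 1 4 14 2)(5 16)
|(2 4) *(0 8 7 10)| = |(0 8 7 10)(2 4)| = 4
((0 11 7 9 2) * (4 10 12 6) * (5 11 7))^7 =((0 7 9 2)(4 10 12 6)(5 11))^7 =(0 2 9 7)(4 6 12 10)(5 11)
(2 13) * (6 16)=(2 13)(6 16)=[0, 1, 13, 3, 4, 5, 16, 7, 8, 9, 10, 11, 12, 2, 14, 15, 6]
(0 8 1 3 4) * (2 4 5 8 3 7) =[3, 7, 4, 5, 0, 8, 6, 2, 1] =(0 3 5 8 1 7 2 4)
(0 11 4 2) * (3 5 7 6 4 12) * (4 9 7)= (0 11 12 3 5 4 2)(6 9 7)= [11, 1, 0, 5, 2, 4, 9, 6, 8, 7, 10, 12, 3]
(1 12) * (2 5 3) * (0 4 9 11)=(0 4 9 11)(1 12)(2 5 3)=[4, 12, 5, 2, 9, 3, 6, 7, 8, 11, 10, 0, 1]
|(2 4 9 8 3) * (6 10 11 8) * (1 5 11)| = |(1 5 11 8 3 2 4 9 6 10)| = 10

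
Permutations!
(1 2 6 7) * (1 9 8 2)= [0, 1, 6, 3, 4, 5, 7, 9, 2, 8]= (2 6 7 9 8)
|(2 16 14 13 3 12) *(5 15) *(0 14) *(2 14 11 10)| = 20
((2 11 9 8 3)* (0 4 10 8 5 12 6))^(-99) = ((0 4 10 8 3 2 11 9 5 12 6))^(-99) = (12)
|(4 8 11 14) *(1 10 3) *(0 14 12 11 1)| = |(0 14 4 8 1 10 3)(11 12)| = 14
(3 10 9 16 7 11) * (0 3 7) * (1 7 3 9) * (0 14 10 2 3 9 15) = (0 15)(1 7 11 9 16 14 10)(2 3) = [15, 7, 3, 2, 4, 5, 6, 11, 8, 16, 1, 9, 12, 13, 10, 0, 14]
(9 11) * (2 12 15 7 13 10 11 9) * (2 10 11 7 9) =(2 12 15 9)(7 13 11 10) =[0, 1, 12, 3, 4, 5, 6, 13, 8, 2, 7, 10, 15, 11, 14, 9]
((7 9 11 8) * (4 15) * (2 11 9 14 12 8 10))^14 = (15)(2 10 11)(7 12)(8 14)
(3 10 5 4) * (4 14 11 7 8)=(3 10 5 14 11 7 8 4)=[0, 1, 2, 10, 3, 14, 6, 8, 4, 9, 5, 7, 12, 13, 11]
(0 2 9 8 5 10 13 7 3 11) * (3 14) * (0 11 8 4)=(0 2 9 4)(3 8 5 10 13 7 14)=[2, 1, 9, 8, 0, 10, 6, 14, 5, 4, 13, 11, 12, 7, 3]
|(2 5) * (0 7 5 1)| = 5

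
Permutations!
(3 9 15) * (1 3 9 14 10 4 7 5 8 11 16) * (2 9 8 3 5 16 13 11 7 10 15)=(1 5 3 14 15 8 7 16)(2 9)(4 10)(11 13)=[0, 5, 9, 14, 10, 3, 6, 16, 7, 2, 4, 13, 12, 11, 15, 8, 1]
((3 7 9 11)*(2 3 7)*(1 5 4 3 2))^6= ((1 5 4 3)(7 9 11))^6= (11)(1 4)(3 5)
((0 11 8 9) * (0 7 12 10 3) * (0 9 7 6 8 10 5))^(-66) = (0 9 12 10 8)(3 7 11 6 5)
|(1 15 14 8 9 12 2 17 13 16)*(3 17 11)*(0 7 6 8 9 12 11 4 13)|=|(0 7 6 8 12 2 4 13 16 1 15 14 9 11 3 17)|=16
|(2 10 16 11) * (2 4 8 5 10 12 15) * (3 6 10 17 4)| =60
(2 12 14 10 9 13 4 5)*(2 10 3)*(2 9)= (2 12 14 3 9 13 4 5 10)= [0, 1, 12, 9, 5, 10, 6, 7, 8, 13, 2, 11, 14, 4, 3]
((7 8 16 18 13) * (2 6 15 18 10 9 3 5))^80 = ((2 6 15 18 13 7 8 16 10 9 3 5))^80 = (2 10 13)(3 8 15)(5 16 18)(6 9 7)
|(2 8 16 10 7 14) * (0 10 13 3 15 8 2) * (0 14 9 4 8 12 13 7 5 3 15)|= 60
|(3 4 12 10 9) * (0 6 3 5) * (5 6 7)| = |(0 7 5)(3 4 12 10 9 6)| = 6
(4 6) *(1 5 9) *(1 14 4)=(1 5 9 14 4 6)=[0, 5, 2, 3, 6, 9, 1, 7, 8, 14, 10, 11, 12, 13, 4]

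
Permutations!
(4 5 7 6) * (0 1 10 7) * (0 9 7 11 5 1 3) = (0 3)(1 10 11 5 9 7 6 4) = [3, 10, 2, 0, 1, 9, 4, 6, 8, 7, 11, 5]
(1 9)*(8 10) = (1 9)(8 10) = [0, 9, 2, 3, 4, 5, 6, 7, 10, 1, 8]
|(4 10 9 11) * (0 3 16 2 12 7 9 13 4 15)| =|(0 3 16 2 12 7 9 11 15)(4 10 13)| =9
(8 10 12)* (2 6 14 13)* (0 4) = (0 4)(2 6 14 13)(8 10 12) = [4, 1, 6, 3, 0, 5, 14, 7, 10, 9, 12, 11, 8, 2, 13]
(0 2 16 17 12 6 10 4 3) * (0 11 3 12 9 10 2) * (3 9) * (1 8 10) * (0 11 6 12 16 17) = (0 11 9 1 8 10 4 16)(2 17 3 6) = [11, 8, 17, 6, 16, 5, 2, 7, 10, 1, 4, 9, 12, 13, 14, 15, 0, 3]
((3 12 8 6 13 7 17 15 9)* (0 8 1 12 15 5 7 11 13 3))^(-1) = ((0 8 6 3 15 9)(1 12)(5 7 17)(11 13))^(-1) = (0 9 15 3 6 8)(1 12)(5 17 7)(11 13)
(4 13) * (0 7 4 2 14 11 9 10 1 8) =(0 7 4 13 2 14 11 9 10 1 8) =[7, 8, 14, 3, 13, 5, 6, 4, 0, 10, 1, 9, 12, 2, 11]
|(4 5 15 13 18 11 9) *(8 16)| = 14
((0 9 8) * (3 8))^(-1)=(0 8 3 9)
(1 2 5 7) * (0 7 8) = (0 7 1 2 5 8) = [7, 2, 5, 3, 4, 8, 6, 1, 0]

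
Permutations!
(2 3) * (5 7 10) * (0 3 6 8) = (0 3 2 6 8)(5 7 10) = [3, 1, 6, 2, 4, 7, 8, 10, 0, 9, 5]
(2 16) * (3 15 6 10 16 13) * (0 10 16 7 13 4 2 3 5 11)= [10, 1, 4, 15, 2, 11, 16, 13, 8, 9, 7, 0, 12, 5, 14, 6, 3]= (0 10 7 13 5 11)(2 4)(3 15 6 16)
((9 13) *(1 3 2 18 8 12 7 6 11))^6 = ((1 3 2 18 8 12 7 6 11)(9 13))^6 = (1 7 18)(2 11 12)(3 6 8)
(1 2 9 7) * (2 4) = [0, 4, 9, 3, 2, 5, 6, 1, 8, 7] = (1 4 2 9 7)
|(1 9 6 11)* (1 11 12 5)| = |(1 9 6 12 5)| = 5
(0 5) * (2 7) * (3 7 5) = (0 3 7 2 5) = [3, 1, 5, 7, 4, 0, 6, 2]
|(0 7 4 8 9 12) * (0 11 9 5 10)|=6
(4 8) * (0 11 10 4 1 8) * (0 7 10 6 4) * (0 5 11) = (1 8)(4 7 10 5 11 6) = [0, 8, 2, 3, 7, 11, 4, 10, 1, 9, 5, 6]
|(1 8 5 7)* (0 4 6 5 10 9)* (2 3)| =|(0 4 6 5 7 1 8 10 9)(2 3)| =18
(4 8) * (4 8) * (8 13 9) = [0, 1, 2, 3, 4, 5, 6, 7, 13, 8, 10, 11, 12, 9] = (8 13 9)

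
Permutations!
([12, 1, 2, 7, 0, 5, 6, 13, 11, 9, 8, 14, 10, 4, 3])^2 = (0 10 11 3 13)(4 12 8 14 7)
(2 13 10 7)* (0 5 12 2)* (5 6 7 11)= (0 6 7)(2 13 10 11 5 12)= [6, 1, 13, 3, 4, 12, 7, 0, 8, 9, 11, 5, 2, 10]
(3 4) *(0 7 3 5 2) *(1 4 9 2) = (0 7 3 9 2)(1 4 5) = [7, 4, 0, 9, 5, 1, 6, 3, 8, 2]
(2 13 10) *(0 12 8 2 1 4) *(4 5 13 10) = [12, 5, 10, 3, 0, 13, 6, 7, 2, 9, 1, 11, 8, 4] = (0 12 8 2 10 1 5 13 4)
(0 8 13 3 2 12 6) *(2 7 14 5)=(0 8 13 3 7 14 5 2 12 6)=[8, 1, 12, 7, 4, 2, 0, 14, 13, 9, 10, 11, 6, 3, 5]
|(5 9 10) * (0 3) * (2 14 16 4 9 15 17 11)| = |(0 3)(2 14 16 4 9 10 5 15 17 11)| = 10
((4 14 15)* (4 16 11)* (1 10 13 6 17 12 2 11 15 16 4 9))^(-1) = (1 9 11 2 12 17 6 13 10)(4 15 16 14)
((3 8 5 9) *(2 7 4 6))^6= (2 4)(3 5)(6 7)(8 9)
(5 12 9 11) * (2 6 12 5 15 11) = (2 6 12 9)(11 15) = [0, 1, 6, 3, 4, 5, 12, 7, 8, 2, 10, 15, 9, 13, 14, 11]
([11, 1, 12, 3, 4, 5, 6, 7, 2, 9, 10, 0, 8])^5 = [11, 1, 8, 3, 4, 5, 6, 7, 12, 9, 10, 0, 2]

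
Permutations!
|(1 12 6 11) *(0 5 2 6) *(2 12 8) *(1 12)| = 8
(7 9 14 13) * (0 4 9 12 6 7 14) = [4, 1, 2, 3, 9, 5, 7, 12, 8, 0, 10, 11, 6, 14, 13] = (0 4 9)(6 7 12)(13 14)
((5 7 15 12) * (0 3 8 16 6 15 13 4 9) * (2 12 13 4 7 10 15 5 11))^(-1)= ((0 3 8 16 6 5 10 15 13 7 4 9)(2 12 11))^(-1)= (0 9 4 7 13 15 10 5 6 16 8 3)(2 11 12)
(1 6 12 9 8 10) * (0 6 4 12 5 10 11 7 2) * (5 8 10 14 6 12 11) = [12, 4, 0, 3, 11, 14, 8, 2, 5, 10, 1, 7, 9, 13, 6] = (0 12 9 10 1 4 11 7 2)(5 14 6 8)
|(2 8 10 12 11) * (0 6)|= |(0 6)(2 8 10 12 11)|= 10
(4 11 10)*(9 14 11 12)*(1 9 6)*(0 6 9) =[6, 0, 2, 3, 12, 5, 1, 7, 8, 14, 4, 10, 9, 13, 11] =(0 6 1)(4 12 9 14 11 10)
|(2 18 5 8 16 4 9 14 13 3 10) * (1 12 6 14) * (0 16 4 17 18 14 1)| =|(0 16 17 18 5 8 4 9)(1 12 6)(2 14 13 3 10)| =120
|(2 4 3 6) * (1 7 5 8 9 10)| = 12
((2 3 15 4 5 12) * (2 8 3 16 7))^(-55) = ((2 16 7)(3 15 4 5 12 8))^(-55) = (2 7 16)(3 8 12 5 4 15)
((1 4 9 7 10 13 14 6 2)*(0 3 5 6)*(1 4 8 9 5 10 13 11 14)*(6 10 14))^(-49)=(0 14 3)(1 8 9 7 13)(2 6 11 10 5 4)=((0 3 14)(1 8 9 7 13)(2 4 5 10 11 6))^(-49)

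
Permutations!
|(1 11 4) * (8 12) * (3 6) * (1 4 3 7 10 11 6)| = |(1 6 7 10 11 3)(8 12)| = 6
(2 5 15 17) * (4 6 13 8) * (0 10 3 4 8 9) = (0 10 3 4 6 13 9)(2 5 15 17) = [10, 1, 5, 4, 6, 15, 13, 7, 8, 0, 3, 11, 12, 9, 14, 17, 16, 2]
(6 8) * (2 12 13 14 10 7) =(2 12 13 14 10 7)(6 8) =[0, 1, 12, 3, 4, 5, 8, 2, 6, 9, 7, 11, 13, 14, 10]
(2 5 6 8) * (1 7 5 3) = (1 7 5 6 8 2 3) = [0, 7, 3, 1, 4, 6, 8, 5, 2]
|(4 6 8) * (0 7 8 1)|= 6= |(0 7 8 4 6 1)|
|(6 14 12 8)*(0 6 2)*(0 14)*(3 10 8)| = 6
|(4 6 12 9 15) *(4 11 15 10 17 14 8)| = 8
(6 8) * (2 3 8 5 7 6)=(2 3 8)(5 7 6)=[0, 1, 3, 8, 4, 7, 5, 6, 2]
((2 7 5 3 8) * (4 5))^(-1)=(2 8 3 5 4 7)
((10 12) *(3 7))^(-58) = ((3 7)(10 12))^(-58) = (12)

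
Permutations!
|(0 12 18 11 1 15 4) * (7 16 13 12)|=|(0 7 16 13 12 18 11 1 15 4)|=10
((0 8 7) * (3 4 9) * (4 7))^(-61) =(0 7 3 9 4 8)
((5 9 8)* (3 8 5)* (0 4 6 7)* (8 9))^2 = (0 6)(3 5)(4 7)(8 9)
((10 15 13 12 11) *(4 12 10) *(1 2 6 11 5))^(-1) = ((1 2 6 11 4 12 5)(10 15 13))^(-1) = (1 5 12 4 11 6 2)(10 13 15)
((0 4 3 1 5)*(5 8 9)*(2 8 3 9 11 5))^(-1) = (0 5 11 8 2 9 4)(1 3)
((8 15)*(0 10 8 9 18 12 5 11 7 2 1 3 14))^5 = (0 18 2 10 12 1 8 5 3 15 11 14 9 7) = ((0 10 8 15 9 18 12 5 11 7 2 1 3 14))^5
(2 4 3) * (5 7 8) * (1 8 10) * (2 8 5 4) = (1 5 7 10)(3 8 4) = [0, 5, 2, 8, 3, 7, 6, 10, 4, 9, 1]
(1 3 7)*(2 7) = [0, 3, 7, 2, 4, 5, 6, 1] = (1 3 2 7)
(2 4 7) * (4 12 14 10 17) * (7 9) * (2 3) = (2 12 14 10 17 4 9 7 3) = [0, 1, 12, 2, 9, 5, 6, 3, 8, 7, 17, 11, 14, 13, 10, 15, 16, 4]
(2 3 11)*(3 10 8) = (2 10 8 3 11) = [0, 1, 10, 11, 4, 5, 6, 7, 3, 9, 8, 2]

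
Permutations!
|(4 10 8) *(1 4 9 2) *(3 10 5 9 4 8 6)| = |(1 8 4 5 9 2)(3 10 6)| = 6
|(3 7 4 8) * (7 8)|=|(3 8)(4 7)|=2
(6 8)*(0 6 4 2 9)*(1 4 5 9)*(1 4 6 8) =(0 8 5 9)(1 6)(2 4) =[8, 6, 4, 3, 2, 9, 1, 7, 5, 0]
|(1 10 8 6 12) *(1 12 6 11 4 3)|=6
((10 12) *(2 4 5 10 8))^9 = (2 10)(4 12)(5 8)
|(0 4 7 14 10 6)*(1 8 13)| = |(0 4 7 14 10 6)(1 8 13)| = 6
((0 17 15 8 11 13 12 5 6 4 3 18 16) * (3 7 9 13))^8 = (18)(4 7 9 13 12 5 6)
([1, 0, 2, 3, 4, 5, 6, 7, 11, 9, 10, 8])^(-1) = [1, 0, 2, 3, 4, 5, 6, 7, 11, 9, 10, 8]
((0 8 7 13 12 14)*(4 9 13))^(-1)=((0 8 7 4 9 13 12 14))^(-1)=(0 14 12 13 9 4 7 8)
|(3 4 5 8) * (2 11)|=|(2 11)(3 4 5 8)|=4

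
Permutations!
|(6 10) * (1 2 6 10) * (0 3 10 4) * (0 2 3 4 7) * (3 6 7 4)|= 6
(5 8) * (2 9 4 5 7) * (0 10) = (0 10)(2 9 4 5 8 7) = [10, 1, 9, 3, 5, 8, 6, 2, 7, 4, 0]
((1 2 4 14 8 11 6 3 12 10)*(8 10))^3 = (1 14 2 10 4)(3 11 12 6 8)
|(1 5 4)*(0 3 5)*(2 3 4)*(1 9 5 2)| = |(0 4 9 5 1)(2 3)| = 10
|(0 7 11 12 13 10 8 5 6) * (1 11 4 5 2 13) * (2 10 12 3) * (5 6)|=|(0 7 4 6)(1 11 3 2 13 12)(8 10)|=12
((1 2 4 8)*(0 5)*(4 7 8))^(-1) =((0 5)(1 2 7 8))^(-1) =(0 5)(1 8 7 2)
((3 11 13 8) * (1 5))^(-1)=((1 5)(3 11 13 8))^(-1)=(1 5)(3 8 13 11)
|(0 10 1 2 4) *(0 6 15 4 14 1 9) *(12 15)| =12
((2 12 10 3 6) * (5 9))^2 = ((2 12 10 3 6)(5 9))^2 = (2 10 6 12 3)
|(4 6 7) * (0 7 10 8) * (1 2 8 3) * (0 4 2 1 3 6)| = |(0 7 2 8 4)(6 10)| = 10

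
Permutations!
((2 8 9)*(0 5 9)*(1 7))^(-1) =((0 5 9 2 8)(1 7))^(-1) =(0 8 2 9 5)(1 7)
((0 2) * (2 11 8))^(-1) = (0 2 8 11)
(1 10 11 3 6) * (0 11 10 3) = (0 11)(1 3 6) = [11, 3, 2, 6, 4, 5, 1, 7, 8, 9, 10, 0]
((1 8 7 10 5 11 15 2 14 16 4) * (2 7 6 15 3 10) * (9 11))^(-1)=(1 4 16 14 2 7 15 6 8)(3 11 9 5 10)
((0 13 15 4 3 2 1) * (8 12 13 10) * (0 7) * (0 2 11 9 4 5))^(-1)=(0 5 15 13 12 8 10)(1 2 7)(3 4 9 11)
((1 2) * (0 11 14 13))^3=(0 13 14 11)(1 2)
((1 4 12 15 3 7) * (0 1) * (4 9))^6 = (0 3 12 9)(1 7 15 4)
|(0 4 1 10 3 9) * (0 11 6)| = 8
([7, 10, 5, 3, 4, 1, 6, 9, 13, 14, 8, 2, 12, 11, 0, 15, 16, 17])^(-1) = [14, 5, 11, 3, 4, 2, 6, 0, 10, 7, 1, 13, 12, 8, 9, 15, 16, 17]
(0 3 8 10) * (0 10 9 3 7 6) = (10)(0 7 6)(3 8 9) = [7, 1, 2, 8, 4, 5, 0, 6, 9, 3, 10]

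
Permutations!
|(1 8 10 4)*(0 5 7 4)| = 7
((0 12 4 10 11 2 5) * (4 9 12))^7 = (0 4 10 11 2 5)(9 12)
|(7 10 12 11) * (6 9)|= 4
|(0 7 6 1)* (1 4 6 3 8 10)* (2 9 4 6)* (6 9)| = |(0 7 3 8 10 1)(2 6 9 4)| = 12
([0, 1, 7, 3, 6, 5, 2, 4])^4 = (7)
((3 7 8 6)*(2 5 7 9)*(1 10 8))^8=((1 10 8 6 3 9 2 5 7))^8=(1 7 5 2 9 3 6 8 10)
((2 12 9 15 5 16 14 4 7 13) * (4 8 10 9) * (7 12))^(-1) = ((2 7 13)(4 12)(5 16 14 8 10 9 15))^(-1) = (2 13 7)(4 12)(5 15 9 10 8 14 16)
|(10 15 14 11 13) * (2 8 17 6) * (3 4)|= 20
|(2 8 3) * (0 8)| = |(0 8 3 2)| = 4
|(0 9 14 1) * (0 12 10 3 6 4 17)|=10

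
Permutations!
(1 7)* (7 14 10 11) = [0, 14, 2, 3, 4, 5, 6, 1, 8, 9, 11, 7, 12, 13, 10] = (1 14 10 11 7)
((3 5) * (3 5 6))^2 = (6)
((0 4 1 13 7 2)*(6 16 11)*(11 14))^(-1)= ((0 4 1 13 7 2)(6 16 14 11))^(-1)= (0 2 7 13 1 4)(6 11 14 16)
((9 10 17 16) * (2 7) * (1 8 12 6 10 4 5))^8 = ((1 8 12 6 10 17 16 9 4 5)(2 7))^8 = (1 4 16 10 12)(5 9 17 6 8)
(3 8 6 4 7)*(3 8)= (4 7 8 6)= [0, 1, 2, 3, 7, 5, 4, 8, 6]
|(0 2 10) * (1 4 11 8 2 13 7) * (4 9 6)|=11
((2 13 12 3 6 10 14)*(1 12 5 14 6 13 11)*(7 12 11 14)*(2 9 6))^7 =(1 11)(2 9 10 14 6)(3 5 12 13 7)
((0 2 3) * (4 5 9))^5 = (0 3 2)(4 9 5)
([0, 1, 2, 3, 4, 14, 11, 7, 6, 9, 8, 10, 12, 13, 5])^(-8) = (14)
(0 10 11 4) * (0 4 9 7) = [10, 1, 2, 3, 4, 5, 6, 0, 8, 7, 11, 9] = (0 10 11 9 7)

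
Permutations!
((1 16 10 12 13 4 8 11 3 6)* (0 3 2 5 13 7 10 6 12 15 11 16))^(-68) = (0 2 1 11 6 15 16 10 8 7 4 12 13 3 5)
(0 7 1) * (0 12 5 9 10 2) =(0 7 1 12 5 9 10 2) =[7, 12, 0, 3, 4, 9, 6, 1, 8, 10, 2, 11, 5]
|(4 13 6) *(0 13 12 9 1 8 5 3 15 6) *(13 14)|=9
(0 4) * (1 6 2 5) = (0 4)(1 6 2 5) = [4, 6, 5, 3, 0, 1, 2]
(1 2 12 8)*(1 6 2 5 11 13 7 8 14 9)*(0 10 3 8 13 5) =(0 10 3 8 6 2 12 14 9 1)(5 11)(7 13) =[10, 0, 12, 8, 4, 11, 2, 13, 6, 1, 3, 5, 14, 7, 9]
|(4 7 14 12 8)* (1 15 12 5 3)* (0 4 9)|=11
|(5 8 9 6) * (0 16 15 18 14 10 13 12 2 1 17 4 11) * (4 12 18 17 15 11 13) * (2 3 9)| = 30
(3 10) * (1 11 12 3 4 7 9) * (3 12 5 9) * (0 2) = (12)(0 2)(1 11 5 9)(3 10 4 7) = [2, 11, 0, 10, 7, 9, 6, 3, 8, 1, 4, 5, 12]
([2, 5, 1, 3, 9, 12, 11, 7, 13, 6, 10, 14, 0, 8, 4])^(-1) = [12, 2, 0, 3, 14, 1, 9, 7, 13, 4, 10, 6, 5, 8, 11]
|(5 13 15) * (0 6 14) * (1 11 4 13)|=6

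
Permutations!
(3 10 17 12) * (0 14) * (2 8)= [14, 1, 8, 10, 4, 5, 6, 7, 2, 9, 17, 11, 3, 13, 0, 15, 16, 12]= (0 14)(2 8)(3 10 17 12)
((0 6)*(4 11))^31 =(0 6)(4 11)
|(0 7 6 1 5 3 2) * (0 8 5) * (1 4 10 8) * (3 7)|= |(0 3 2 1)(4 10 8 5 7 6)|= 12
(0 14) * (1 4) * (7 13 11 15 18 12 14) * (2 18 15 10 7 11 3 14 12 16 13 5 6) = (0 11 10 7 5 6 2 18 16 13 3 14)(1 4) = [11, 4, 18, 14, 1, 6, 2, 5, 8, 9, 7, 10, 12, 3, 0, 15, 13, 17, 16]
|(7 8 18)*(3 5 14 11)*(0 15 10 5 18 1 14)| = |(0 15 10 5)(1 14 11 3 18 7 8)| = 28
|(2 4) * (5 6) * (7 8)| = |(2 4)(5 6)(7 8)| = 2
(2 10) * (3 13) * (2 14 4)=[0, 1, 10, 13, 2, 5, 6, 7, 8, 9, 14, 11, 12, 3, 4]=(2 10 14 4)(3 13)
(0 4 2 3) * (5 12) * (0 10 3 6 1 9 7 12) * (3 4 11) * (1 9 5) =(0 11 3 10 4 2 6 9 7 12 1 5) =[11, 5, 6, 10, 2, 0, 9, 12, 8, 7, 4, 3, 1]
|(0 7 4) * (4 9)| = 4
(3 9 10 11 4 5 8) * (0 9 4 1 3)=[9, 3, 2, 4, 5, 8, 6, 7, 0, 10, 11, 1]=(0 9 10 11 1 3 4 5 8)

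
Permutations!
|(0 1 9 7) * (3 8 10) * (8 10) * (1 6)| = |(0 6 1 9 7)(3 10)| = 10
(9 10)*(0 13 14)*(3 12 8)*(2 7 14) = [13, 1, 7, 12, 4, 5, 6, 14, 3, 10, 9, 11, 8, 2, 0] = (0 13 2 7 14)(3 12 8)(9 10)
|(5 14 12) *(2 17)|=|(2 17)(5 14 12)|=6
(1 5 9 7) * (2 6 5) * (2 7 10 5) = (1 7)(2 6)(5 9 10) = [0, 7, 6, 3, 4, 9, 2, 1, 8, 10, 5]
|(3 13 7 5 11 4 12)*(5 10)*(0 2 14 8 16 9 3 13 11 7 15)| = |(0 2 14 8 16 9 3 11 4 12 13 15)(5 7 10)| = 12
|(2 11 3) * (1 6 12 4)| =|(1 6 12 4)(2 11 3)| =12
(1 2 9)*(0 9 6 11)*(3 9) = (0 3 9 1 2 6 11) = [3, 2, 6, 9, 4, 5, 11, 7, 8, 1, 10, 0]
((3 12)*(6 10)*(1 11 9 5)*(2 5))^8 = (12)(1 2 11 5 9)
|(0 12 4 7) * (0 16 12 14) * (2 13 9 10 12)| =|(0 14)(2 13 9 10 12 4 7 16)| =8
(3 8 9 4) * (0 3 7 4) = (0 3 8 9)(4 7) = [3, 1, 2, 8, 7, 5, 6, 4, 9, 0]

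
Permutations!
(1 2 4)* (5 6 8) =(1 2 4)(5 6 8) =[0, 2, 4, 3, 1, 6, 8, 7, 5]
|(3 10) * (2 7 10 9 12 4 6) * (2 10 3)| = 8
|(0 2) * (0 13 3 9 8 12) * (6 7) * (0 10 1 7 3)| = |(0 2 13)(1 7 6 3 9 8 12 10)| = 24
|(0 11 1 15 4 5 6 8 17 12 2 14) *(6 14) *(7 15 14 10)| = |(0 11 1 14)(2 6 8 17 12)(4 5 10 7 15)| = 20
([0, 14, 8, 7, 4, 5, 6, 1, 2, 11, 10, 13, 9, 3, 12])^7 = (1 7 3 13 11 9 12 14)(2 8)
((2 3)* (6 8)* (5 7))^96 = ((2 3)(5 7)(6 8))^96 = (8)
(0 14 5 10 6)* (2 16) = (0 14 5 10 6)(2 16) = [14, 1, 16, 3, 4, 10, 0, 7, 8, 9, 6, 11, 12, 13, 5, 15, 2]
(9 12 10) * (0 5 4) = (0 5 4)(9 12 10) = [5, 1, 2, 3, 0, 4, 6, 7, 8, 12, 9, 11, 10]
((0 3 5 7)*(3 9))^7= (0 3 7 9 5)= ((0 9 3 5 7))^7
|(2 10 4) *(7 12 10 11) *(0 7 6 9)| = |(0 7 12 10 4 2 11 6 9)| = 9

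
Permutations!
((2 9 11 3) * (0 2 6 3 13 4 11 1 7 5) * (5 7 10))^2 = ((0 2 9 1 10 5)(3 6)(4 11 13))^2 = (0 9 10)(1 5 2)(4 13 11)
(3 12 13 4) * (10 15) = (3 12 13 4)(10 15) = [0, 1, 2, 12, 3, 5, 6, 7, 8, 9, 15, 11, 13, 4, 14, 10]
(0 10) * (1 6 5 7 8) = (0 10)(1 6 5 7 8) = [10, 6, 2, 3, 4, 7, 5, 8, 1, 9, 0]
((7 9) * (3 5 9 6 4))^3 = ((3 5 9 7 6 4))^3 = (3 7)(4 9)(5 6)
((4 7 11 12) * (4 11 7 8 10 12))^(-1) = ((4 8 10 12 11))^(-1) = (4 11 12 10 8)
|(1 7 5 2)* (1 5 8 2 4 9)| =7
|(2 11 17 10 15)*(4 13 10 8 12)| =9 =|(2 11 17 8 12 4 13 10 15)|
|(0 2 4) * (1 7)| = 6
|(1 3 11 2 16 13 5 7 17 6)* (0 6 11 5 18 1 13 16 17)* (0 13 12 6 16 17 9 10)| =|(0 16 17 11 2 9 10)(1 3 5 7 13 18)(6 12)| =42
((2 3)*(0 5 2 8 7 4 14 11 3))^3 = ((0 5 2)(3 8 7 4 14 11))^3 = (3 4)(7 11)(8 14)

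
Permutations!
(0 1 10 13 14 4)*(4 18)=(0 1 10 13 14 18 4)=[1, 10, 2, 3, 0, 5, 6, 7, 8, 9, 13, 11, 12, 14, 18, 15, 16, 17, 4]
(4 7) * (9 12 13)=(4 7)(9 12 13)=[0, 1, 2, 3, 7, 5, 6, 4, 8, 12, 10, 11, 13, 9]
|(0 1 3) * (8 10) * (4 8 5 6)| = 15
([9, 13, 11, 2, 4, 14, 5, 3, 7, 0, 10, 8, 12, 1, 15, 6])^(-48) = (15)(2 8 3 11 7)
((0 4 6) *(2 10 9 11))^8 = (11)(0 6 4)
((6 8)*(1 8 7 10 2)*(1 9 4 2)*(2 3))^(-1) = (1 10 7 6 8)(2 3 4 9)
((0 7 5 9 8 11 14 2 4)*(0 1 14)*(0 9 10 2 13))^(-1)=((0 7 5 10 2 4 1 14 13)(8 11 9))^(-1)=(0 13 14 1 4 2 10 5 7)(8 9 11)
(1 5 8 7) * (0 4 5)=[4, 0, 2, 3, 5, 8, 6, 1, 7]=(0 4 5 8 7 1)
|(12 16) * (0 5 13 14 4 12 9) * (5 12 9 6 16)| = 14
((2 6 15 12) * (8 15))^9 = ((2 6 8 15 12))^9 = (2 12 15 8 6)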